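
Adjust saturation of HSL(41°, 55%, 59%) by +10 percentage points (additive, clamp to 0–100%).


Original S = 55%
Adjustment = +10 percentage points
New S = 55 + (10) = 65
Clamp to [0, 100] → 65
= HSL(41°, 65%, 59%)


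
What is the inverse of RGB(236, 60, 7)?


Invert: (255-R, 255-G, 255-B)
R: 255-236 = 19
G: 255-60 = 195
B: 255-7 = 248
= RGB(19, 195, 248)


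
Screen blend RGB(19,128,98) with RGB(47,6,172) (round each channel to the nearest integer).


Screen: C = 255 - (255-A)×(255-B)/255, rounded to nearest integer
R: 255 - (255-19)×(255-47)/255 = 255 - 49088/255 ≈ 255 - 192.502 = 62.498 → 62
G: 255 - (255-128)×(255-6)/255 = 255 - 31623/255 ≈ 255 - 124.012 = 130.988 → 131
B: 255 - (255-98)×(255-172)/255 = 255 - 13031/255 ≈ 255 - 51.102 = 203.898 → 204
= RGB(62, 131, 204)


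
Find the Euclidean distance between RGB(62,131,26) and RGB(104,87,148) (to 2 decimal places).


d = √[(R₁-R₂)² + (G₁-G₂)² + (B₁-B₂)²]
d = √[(62-104)² + (131-87)² + (26-148)²]
d = √[1764 + 1936 + 14884]
d = √18584
d ≈ 136.32


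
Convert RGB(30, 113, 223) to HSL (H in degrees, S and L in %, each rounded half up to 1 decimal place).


Normalize: R'=30/255≈0.1176, G'=113/255≈0.4431, B'=223/255≈0.8745
Max=223/255, Min=30/255, Δ=Max-Min=193/255
L = (Max+Min)/2 = (223+30)/510 = 253/510 = 0.49607… → L = 49.6%
L ≤ 0.5 → S = Δ/(Max+Min) = 193/(223+30) = 193/253 = 0.76284… → S = 76.3%
(the 1/255 factors cancel in S and H, so raw channel differences can be used)
Max is B' → H = 60 × ((R-G)/Δ + 4) = 60 × ((30-113)/193 + 4)
  -83/193 + 4 = -0.4300… + 4 = 3.5699…
  H = 60 × 3.5699… = 214.196…° → H = 214.2°
= HSL(214.2°, 76.3%, 49.6%)


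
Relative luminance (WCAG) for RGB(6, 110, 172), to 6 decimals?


Linearize each channel (sRGB transfer function): c = v/255; c_lin = c/12.92 if c ≤ 0.04045, else ((c+0.055)/1.055)^2.4
  R: 6/255 ≈ 0.023529 ≤ 0.04045 → 0.023529/12.92 ≈ 0.001821
  G: 110/255 ≈ 0.431373 > 0.04045 → ((0.431373+0.055)/1.055)^2.4 ≈ 0.155926
  B: 172/255 ≈ 0.674510 > 0.04045 → ((0.674510+0.055)/1.055)^2.4 ≈ 0.412543
R_lin = 0.001821, G_lin = 0.155926, B_lin = 0.412543
L = 0.2126×R + 0.7152×G + 0.0722×B
L = 0.2126×0.001821 + 0.7152×0.155926 + 0.0722×0.412543
L ≈ 0.141691


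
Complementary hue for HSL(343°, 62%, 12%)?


Complement = opposite side of color wheel = hue + 180°
H' = (343 + 180) mod 360 = 163°
S and L unchanged.
= HSL(163°, 62%, 12%)


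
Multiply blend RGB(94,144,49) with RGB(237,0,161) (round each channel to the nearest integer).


Multiply: C = A×B/255, rounded to nearest integer
R: 94×237/255 = 22278/255 ≈ 87.365 → 87
G: 144×0/255 = 0/255 ≈ 0.000 → 0
B: 49×161/255 = 7889/255 ≈ 30.937 → 31
= RGB(87, 0, 31)


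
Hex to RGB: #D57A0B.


D5 → 213 (R)
7A → 122 (G)
0B → 11 (B)
= RGB(213, 122, 11)


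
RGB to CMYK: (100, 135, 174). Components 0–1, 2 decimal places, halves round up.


R'=100/255≈0.3922, G'=135/255≈0.5294, B'=174/255≈0.6824
K = 1 - max(R',G',B') = 1 - 174/255 = 81/255 = 0.31764… → 0.32
(1-R'-K)/(1-K) simplifies to (max-R)/max with max = 174:
C = (174-100)/174 = 74/174 = 0.42528… → 0.43
M = (174-135)/174 = 39/174 = 0.22413… → 0.22
Y = (174-174)/174 = 0/174 = 0 → 0.00
= CMYK(0.43, 0.22, 0.00, 0.32)


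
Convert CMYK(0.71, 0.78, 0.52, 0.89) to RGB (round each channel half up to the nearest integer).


R = 255 × (1-C) × (1-K) = 255 × 0.29 × 0.11 = 8.1345 → 8
G = 255 × (1-M) × (1-K) = 255 × 0.22 × 0.11 = 6.171 → 6
B = 255 × (1-Y) × (1-K) = 255 × 0.48 × 0.11 = 13.464 → 13
= RGB(8, 6, 13)


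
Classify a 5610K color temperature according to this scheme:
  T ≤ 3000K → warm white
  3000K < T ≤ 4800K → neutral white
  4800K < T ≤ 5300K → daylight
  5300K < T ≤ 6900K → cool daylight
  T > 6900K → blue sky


Temperature: 5610K
5300K < 5610K ≤ 6900K → cool daylight
Classification: cool daylight


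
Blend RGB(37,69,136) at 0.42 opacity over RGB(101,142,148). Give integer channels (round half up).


C = α×F + (1-α)×B, with 1-α = 0.58
R: 0.42×37 + 0.58×101 = 15.54 + 58.58 = 74.12 → 74
G: 0.42×69 + 0.58×142 = 28.98 + 82.36 = 111.34 → 111
B: 0.42×136 + 0.58×148 = 57.12 + 85.84 = 142.96 → 143
= RGB(74, 111, 143)


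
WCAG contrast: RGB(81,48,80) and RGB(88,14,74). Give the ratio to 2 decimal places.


Linearize each sRGB channel c=v/255: c/12.92 if c ≤ 0.04045 else ((c+0.055)/1.055)^2.4
L = 0.2126×R_lin + 0.7152×G_lin + 0.0722×B_lin
Color 1 (81,48,80):
  R=81: 81/255≈0.3176 > 0.04045 → ((0.3176+0.055)/1.055)^2.4 ≈ 0.08228
  G=48: 48/255≈0.1882 > 0.04045 → ((0.1882+0.055)/1.055)^2.4 ≈ 0.02956
  B=80: 80/255≈0.3137 > 0.04045 → ((0.3137+0.055)/1.055)^2.4 ≈ 0.08022
  L1 = 0.2126×0.08228 + 0.7152×0.02956 + 0.0722×0.08022 ≈ 0.04442
Color 2 (88,14,74):
  R=88: 88/255≈0.3451 > 0.04045 → ((0.3451+0.055)/1.055)^2.4 ≈ 0.09759
  G=14: 14/255≈0.0549 > 0.04045 → ((0.0549+0.055)/1.055)^2.4 ≈ 0.00439
  B=74: 74/255≈0.2902 > 0.04045 → ((0.2902+0.055)/1.055)^2.4 ≈ 0.06848
  L2 = 0.2126×0.09759 + 0.7152×0.00439 + 0.0722×0.06848 ≈ 0.02883
Lighter = 0.04442, Darker = 0.02883
Ratio = (L_lighter + 0.05) / (L_darker + 0.05)
Ratio = (0.04442 + 0.05) / (0.02883 + 0.05) = 0.09442 / 0.07883 ≈ 1.1978
Ratio ≈ 1.20:1


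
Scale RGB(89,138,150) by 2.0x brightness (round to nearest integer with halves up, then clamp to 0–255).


Multiply each channel by 2.0, round half up, clamp to [0, 255]
R: 89×2.0 = 178
G: 138×2.0 = 276 → clamp → 255
B: 150×2.0 = 300 → clamp → 255
= RGB(178, 255, 255)


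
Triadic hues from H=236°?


Triadic: equally spaced at 120° intervals
H1 = 236°
H2 = (236 + 120) mod 360 = 356°
H3 = (236 + 240) mod 360 = 116°
Triadic = 236°, 356°, 116°


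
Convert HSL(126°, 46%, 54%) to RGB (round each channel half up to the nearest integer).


H=126°, S=0.46, L=0.54
C = (1-|2L-1|)×S = (1-|0.08|)×0.46 = 0.4232
H' = H/60 = 126/60 ≈ 2.1000; X = C×(1-|H' mod 2 - 1|) = 0.04232
m = L - C/2 = 0.54 - 0.2116 = 0.3284
Sector ⌊H'⌋ = 2 → (R',G',B') = (0.0, 0.4232, 0.04232)
RGB = ((R'+m)×255, (G'+m)×255, (B'+m)×255) = (83.742, 191.658, 94.5336)
Round half up → RGB(84, 192, 95)


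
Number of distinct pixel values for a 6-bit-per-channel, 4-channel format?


Total bits = 6 bits/channel × 4 channels = 24 bits
Distinct pixel values = 2^24
= 16,777,216 pixel values


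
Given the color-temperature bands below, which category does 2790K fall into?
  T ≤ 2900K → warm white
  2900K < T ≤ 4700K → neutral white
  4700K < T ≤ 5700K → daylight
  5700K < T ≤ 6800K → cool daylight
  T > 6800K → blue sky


Temperature: 2790K
2790K ≤ 2900K → warm white
Classification: warm white


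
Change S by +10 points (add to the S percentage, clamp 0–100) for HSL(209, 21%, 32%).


Original S = 21%
Adjustment = +10 percentage points
New S = 21 + (10) = 31
Clamp to [0, 100] → 31
= HSL(209°, 31%, 32%)


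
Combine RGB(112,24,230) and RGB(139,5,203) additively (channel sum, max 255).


Additive: each channel = min(255, C₁+C₂)
R: 112+139 = 251 → 251
G: 24+5 = 29 → 29
B: 230+203 = 433 → 255
= RGB(251, 29, 255)


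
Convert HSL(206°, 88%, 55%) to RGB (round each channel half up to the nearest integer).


H=206°, S=0.88, L=0.55
C = (1-|2L-1|)×S = (1-|0.10|)×0.88 = 0.792
H' = H/60 = 206/60 ≈ 3.4333; X = C×(1-|H' mod 2 - 1|) = 0.4488
m = L - C/2 = 0.55 - 0.396 = 0.154
Sector ⌊H'⌋ = 3 → (R',G',B') = (0.0, 0.4488, 0.792)
RGB = ((R'+m)×255, (G'+m)×255, (B'+m)×255) = (39.27, 153.714, 241.23)
Round half up → RGB(39, 154, 241)


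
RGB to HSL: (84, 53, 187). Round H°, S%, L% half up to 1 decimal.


Normalize: R'=84/255≈0.3294, G'=53/255≈0.2078, B'=187/255≈0.7333
Max=187/255, Min=53/255, Δ=Max-Min=134/255
L = (Max+Min)/2 = (187+53)/510 = 240/510 = 0.47058… → L = 47.1%
L ≤ 0.5 → S = Δ/(Max+Min) = 134/(187+53) = 134/240 = 0.55833… → S = 55.8%
(the 1/255 factors cancel in S and H, so raw channel differences can be used)
Max is B' → H = 60 × ((R-G)/Δ + 4) = 60 × ((84-53)/134 + 4)
  31/134 + 4 = 0.2313… + 4 = 4.2313…
  H = 60 × 4.2313… = 253.880…° → H = 253.9°
= HSL(253.9°, 55.8%, 47.1%)


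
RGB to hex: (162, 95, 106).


R = 162 → A2 (hex)
G = 95 → 5F (hex)
B = 106 → 6A (hex)
Hex = #A25F6A


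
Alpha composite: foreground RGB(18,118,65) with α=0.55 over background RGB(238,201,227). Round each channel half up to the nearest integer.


C = α×F + (1-α)×B, with 1-α = 0.45
R: 0.55×18 + 0.45×238 = 9.90 + 107.10 = 117.00 → 117
G: 0.55×118 + 0.45×201 = 64.90 + 90.45 = 155.35 → 155
B: 0.55×65 + 0.45×227 = 35.75 + 102.15 = 137.90 → 138
= RGB(117, 155, 138)


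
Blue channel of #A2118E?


Color: #A2118E
R = A2 = 162
G = 11 = 17
B = 8E = 142
Blue = 142


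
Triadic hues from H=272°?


Triadic: equally spaced at 120° intervals
H1 = 272°
H2 = (272 + 120) mod 360 = 32°
H3 = (272 + 240) mod 360 = 152°
Triadic = 272°, 32°, 152°


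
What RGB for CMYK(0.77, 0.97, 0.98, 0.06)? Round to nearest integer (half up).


R = 255 × (1-C) × (1-K) = 255 × 0.23 × 0.94 = 55.131 → 55
G = 255 × (1-M) × (1-K) = 255 × 0.03 × 0.94 = 7.191 → 7
B = 255 × (1-Y) × (1-K) = 255 × 0.02 × 0.94 = 4.794 → 5
= RGB(55, 7, 5)


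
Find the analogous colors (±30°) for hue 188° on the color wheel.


Base hue: 188°
Left analog: (188 - 30) mod 360 = 158°
Right analog: (188 + 30) mod 360 = 218°
Analogous hues = 158° and 218°


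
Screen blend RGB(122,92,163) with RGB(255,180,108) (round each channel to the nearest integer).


Screen: C = 255 - (255-A)×(255-B)/255, rounded to nearest integer
R: 255 - (255-122)×(255-255)/255 = 255 - 0/255 ≈ 255 - 0.000 = 255.000 → 255
G: 255 - (255-92)×(255-180)/255 = 255 - 12225/255 ≈ 255 - 47.941 = 207.059 → 207
B: 255 - (255-163)×(255-108)/255 = 255 - 13524/255 ≈ 255 - 53.035 = 201.965 → 202
= RGB(255, 207, 202)


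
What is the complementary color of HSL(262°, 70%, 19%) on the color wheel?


Complement = opposite side of color wheel = hue + 180°
H' = (262 + 180) mod 360 = 82°
S and L unchanged.
= HSL(82°, 70%, 19%)


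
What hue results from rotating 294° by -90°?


New hue = (H + rotation) mod 360
New hue = (294 -90) mod 360
= 204 mod 360
= 204°


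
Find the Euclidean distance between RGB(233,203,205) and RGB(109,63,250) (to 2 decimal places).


d = √[(R₁-R₂)² + (G₁-G₂)² + (B₁-B₂)²]
d = √[(233-109)² + (203-63)² + (205-250)²]
d = √[15376 + 19600 + 2025]
d = √37001
d ≈ 192.36


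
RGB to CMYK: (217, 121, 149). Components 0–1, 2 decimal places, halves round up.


R'=217/255≈0.8510, G'=121/255≈0.4745, B'=149/255≈0.5843
K = 1 - max(R',G',B') = 1 - 217/255 = 38/255 = 0.14901… → 0.15
(1-R'-K)/(1-K) simplifies to (max-R)/max with max = 217:
C = (217-217)/217 = 0/217 = 0 → 0.00
M = (217-121)/217 = 96/217 = 0.44239… → 0.44
Y = (217-149)/217 = 68/217 = 0.31336… → 0.31
= CMYK(0.00, 0.44, 0.31, 0.15)


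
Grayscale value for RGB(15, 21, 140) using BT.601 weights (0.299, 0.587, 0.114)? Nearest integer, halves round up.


Gray = 0.299×R + 0.587×G + 0.114×B
Gray = 0.299×15 + 0.587×21 + 0.114×140
Gray = 4.485 + 12.327 + 15.960
Gray = 32.772 → round half up → 33
Gray = 33


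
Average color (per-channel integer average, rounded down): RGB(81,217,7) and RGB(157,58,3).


Midpoint: each channel = ⌊(C₁+C₂)/2⌋
R: ⌊(81+157)/2⌋ = 119
G: ⌊(217+58)/2⌋ = 137
B: ⌊(7+3)/2⌋ = 5
= RGB(119, 137, 5)


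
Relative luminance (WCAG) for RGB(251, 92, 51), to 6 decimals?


Linearize each channel (sRGB transfer function): c = v/255; c_lin = c/12.92 if c ≤ 0.04045, else ((c+0.055)/1.055)^2.4
  R: 251/255 ≈ 0.984314 > 0.04045 → ((0.984314+0.055)/1.055)^2.4 ≈ 0.964686
  G: 92/255 ≈ 0.360784 > 0.04045 → ((0.360784+0.055)/1.055)^2.4 ≈ 0.107023
  B: 51/255 ≈ 0.200000 > 0.04045 → ((0.200000+0.055)/1.055)^2.4 ≈ 0.033105
R_lin = 0.964686, G_lin = 0.107023, B_lin = 0.033105
L = 0.2126×R + 0.7152×G + 0.0722×B
L = 0.2126×0.964686 + 0.7152×0.107023 + 0.0722×0.033105
L ≈ 0.284025


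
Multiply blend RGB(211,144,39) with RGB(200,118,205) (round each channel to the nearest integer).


Multiply: C = A×B/255, rounded to nearest integer
R: 211×200/255 = 42200/255 ≈ 165.490 → 165
G: 144×118/255 = 16992/255 ≈ 66.635 → 67
B: 39×205/255 = 7995/255 ≈ 31.353 → 31
= RGB(165, 67, 31)


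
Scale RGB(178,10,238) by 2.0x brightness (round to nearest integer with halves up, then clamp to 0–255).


Multiply each channel by 2.0, round half up, clamp to [0, 255]
R: 178×2.0 = 356 → clamp → 255
G: 10×2.0 = 20
B: 238×2.0 = 476 → clamp → 255
= RGB(255, 20, 255)


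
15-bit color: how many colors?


Colors = 2^bits = 2^15
= 32,768 colors


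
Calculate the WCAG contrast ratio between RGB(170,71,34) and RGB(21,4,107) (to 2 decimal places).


Linearize each sRGB channel c=v/255: c/12.92 if c ≤ 0.04045 else ((c+0.055)/1.055)^2.4
L = 0.2126×R_lin + 0.7152×G_lin + 0.0722×B_lin
Color 1 (170,71,34):
  R=170: 170/255≈0.6667 > 0.04045 → ((0.6667+0.055)/1.055)^2.4 ≈ 0.40198
  G=71: 71/255≈0.2784 > 0.04045 → ((0.2784+0.055)/1.055)^2.4 ≈ 0.06301
  B=34: 34/255≈0.1333 > 0.04045 → ((0.1333+0.055)/1.055)^2.4 ≈ 0.01600
  L1 = 0.2126×0.40198 + 0.7152×0.06301 + 0.0722×0.01600 ≈ 0.13168
Color 2 (21,4,107):
  R=21: 21/255≈0.0824 > 0.04045 → ((0.0824+0.055)/1.055)^2.4 ≈ 0.00750
  G=4: 4/255≈0.0157 ≤ 0.04045 → 0.0157/12.92 ≈ 0.00121
  B=107: 107/255≈0.4196 > 0.04045 → ((0.4196+0.055)/1.055)^2.4 ≈ 0.14703
  L2 = 0.2126×0.00750 + 0.7152×0.00121 + 0.0722×0.14703 ≈ 0.01308
Lighter = 0.13168, Darker = 0.01308
Ratio = (L_lighter + 0.05) / (L_darker + 0.05)
Ratio = (0.13168 + 0.05) / (0.01308 + 0.05) = 0.18168 / 0.06308 ≈ 2.8802
Ratio ≈ 2.88:1


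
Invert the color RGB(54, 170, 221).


Invert: (255-R, 255-G, 255-B)
R: 255-54 = 201
G: 255-170 = 85
B: 255-221 = 34
= RGB(201, 85, 34)


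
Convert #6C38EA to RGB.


6C → 108 (R)
38 → 56 (G)
EA → 234 (B)
= RGB(108, 56, 234)


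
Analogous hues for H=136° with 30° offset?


Base hue: 136°
Left analog: (136 - 30) mod 360 = 106°
Right analog: (136 + 30) mod 360 = 166°
Analogous hues = 106° and 166°


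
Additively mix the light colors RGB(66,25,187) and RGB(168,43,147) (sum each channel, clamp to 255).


Additive: each channel = min(255, C₁+C₂)
R: 66+168 = 234 → 234
G: 25+43 = 68 → 68
B: 187+147 = 334 → 255
= RGB(234, 68, 255)


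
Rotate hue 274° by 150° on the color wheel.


New hue = (H + rotation) mod 360
New hue = (274 + 150) mod 360
= 424 mod 360
= 64°


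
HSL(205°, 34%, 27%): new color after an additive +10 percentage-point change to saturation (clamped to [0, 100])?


Original S = 34%
Adjustment = +10 percentage points
New S = 34 + (10) = 44
Clamp to [0, 100] → 44
= HSL(205°, 44%, 27%)


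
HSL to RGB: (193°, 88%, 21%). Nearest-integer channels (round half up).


H=193°, S=0.88, L=0.21
C = (1-|2L-1|)×S = (1-|-0.58|)×0.88 = 0.3696
H' = H/60 = 193/60 ≈ 3.2167; X = C×(1-|H' mod 2 - 1|) = 0.28952
m = L - C/2 = 0.21 - 0.1848 = 0.0252
Sector ⌊H'⌋ = 3 → (R',G',B') = (0.0, 0.28952, 0.3696)
RGB = ((R'+m)×255, (G'+m)×255, (B'+m)×255) = (6.426, 80.2536, 100.674)
Round half up → RGB(6, 80, 101)


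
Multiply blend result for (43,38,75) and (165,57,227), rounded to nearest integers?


Multiply: C = A×B/255, rounded to nearest integer
R: 43×165/255 = 7095/255 ≈ 27.824 → 28
G: 38×57/255 = 2166/255 ≈ 8.494 → 8
B: 75×227/255 = 17025/255 ≈ 66.765 → 67
= RGB(28, 8, 67)


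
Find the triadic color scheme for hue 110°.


Triadic: equally spaced at 120° intervals
H1 = 110°
H2 = (110 + 120) mod 360 = 230°
H3 = (110 + 240) mod 360 = 350°
Triadic = 110°, 230°, 350°


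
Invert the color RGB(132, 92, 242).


Invert: (255-R, 255-G, 255-B)
R: 255-132 = 123
G: 255-92 = 163
B: 255-242 = 13
= RGB(123, 163, 13)


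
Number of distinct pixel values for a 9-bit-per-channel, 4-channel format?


Total bits = 9 bits/channel × 4 channels = 36 bits
Distinct pixel values = 2^36
= 68,719,476,736 pixel values


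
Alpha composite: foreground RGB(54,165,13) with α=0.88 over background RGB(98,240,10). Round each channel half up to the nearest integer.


C = α×F + (1-α)×B, with 1-α = 0.12
R: 0.88×54 + 0.12×98 = 47.52 + 11.76 = 59.28 → 59
G: 0.88×165 + 0.12×240 = 145.20 + 28.80 = 174.00 → 174
B: 0.88×13 + 0.12×10 = 11.44 + 1.20 = 12.64 → 13
= RGB(59, 174, 13)


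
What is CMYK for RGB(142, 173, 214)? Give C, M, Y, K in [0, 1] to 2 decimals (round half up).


R'=142/255≈0.5569, G'=173/255≈0.6784, B'=214/255≈0.8392
K = 1 - max(R',G',B') = 1 - 214/255 = 41/255 = 0.16078… → 0.16
(1-R'-K)/(1-K) simplifies to (max-R)/max with max = 214:
C = (214-142)/214 = 72/214 = 0.33644… → 0.34
M = (214-173)/214 = 41/214 = 0.19158… → 0.19
Y = (214-214)/214 = 0/214 = 0 → 0.00
= CMYK(0.34, 0.19, 0.00, 0.16)


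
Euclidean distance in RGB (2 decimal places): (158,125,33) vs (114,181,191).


d = √[(R₁-R₂)² + (G₁-G₂)² + (B₁-B₂)²]
d = √[(158-114)² + (125-181)² + (33-191)²]
d = √[1936 + 3136 + 24964]
d = √30036
d ≈ 173.31


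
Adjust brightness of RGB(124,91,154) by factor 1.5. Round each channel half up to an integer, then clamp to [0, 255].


Multiply each channel by 1.5, round half up, clamp to [0, 255]
R: 124×1.5 = 186
G: 91×1.5 = 136.5 → round → 137
B: 154×1.5 = 231
= RGB(186, 137, 231)


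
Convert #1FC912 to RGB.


1F → 31 (R)
C9 → 201 (G)
12 → 18 (B)
= RGB(31, 201, 18)


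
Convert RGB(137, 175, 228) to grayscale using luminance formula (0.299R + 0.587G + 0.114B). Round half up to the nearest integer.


Gray = 0.299×R + 0.587×G + 0.114×B
Gray = 0.299×137 + 0.587×175 + 0.114×228
Gray = 40.963 + 102.725 + 25.992
Gray = 169.680 → round half up → 170
Gray = 170


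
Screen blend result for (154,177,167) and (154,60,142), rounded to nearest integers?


Screen: C = 255 - (255-A)×(255-B)/255, rounded to nearest integer
R: 255 - (255-154)×(255-154)/255 = 255 - 10201/255 ≈ 255 - 40.004 = 214.996 → 215
G: 255 - (255-177)×(255-60)/255 = 255 - 15210/255 ≈ 255 - 59.647 = 195.353 → 195
B: 255 - (255-167)×(255-142)/255 = 255 - 9944/255 ≈ 255 - 38.996 = 216.004 → 216
= RGB(215, 195, 216)


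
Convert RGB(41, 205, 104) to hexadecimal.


R = 41 → 29 (hex)
G = 205 → CD (hex)
B = 104 → 68 (hex)
Hex = #29CD68


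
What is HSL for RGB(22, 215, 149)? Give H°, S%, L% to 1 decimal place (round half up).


Normalize: R'=22/255≈0.0863, G'=215/255≈0.8431, B'=149/255≈0.5843
Max=215/255, Min=22/255, Δ=Max-Min=193/255
L = (Max+Min)/2 = (215+22)/510 = 237/510 = 0.46470… → L = 46.5%
L ≤ 0.5 → S = Δ/(Max+Min) = 193/(215+22) = 193/237 = 0.81434… → S = 81.4%
(the 1/255 factors cancel in S and H, so raw channel differences can be used)
Max is G' → H = 60 × ((B-R)/Δ + 2) = 60 × ((149-22)/193 + 2)
  127/193 + 2 = 0.6580… + 2 = 2.6580…
  H = 60 × 2.6580… = 159.481…° → H = 159.5°
= HSL(159.5°, 81.4%, 46.5%)


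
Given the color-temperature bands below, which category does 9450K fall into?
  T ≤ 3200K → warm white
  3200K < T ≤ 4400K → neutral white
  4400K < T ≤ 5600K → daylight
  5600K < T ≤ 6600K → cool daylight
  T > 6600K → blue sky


Temperature: 9450K
9450K > 6600K → blue sky
Classification: blue sky


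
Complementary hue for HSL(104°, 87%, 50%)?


Complement = opposite side of color wheel = hue + 180°
H' = (104 + 180) mod 360 = 284°
S and L unchanged.
= HSL(284°, 87%, 50%)


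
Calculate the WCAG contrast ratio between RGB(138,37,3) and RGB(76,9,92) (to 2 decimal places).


Linearize each sRGB channel c=v/255: c/12.92 if c ≤ 0.04045 else ((c+0.055)/1.055)^2.4
L = 0.2126×R_lin + 0.7152×G_lin + 0.0722×B_lin
Color 1 (138,37,3):
  R=138: 138/255≈0.5412 > 0.04045 → ((0.5412+0.055)/1.055)^2.4 ≈ 0.25415
  G=37: 37/255≈0.1451 > 0.04045 → ((0.1451+0.055)/1.055)^2.4 ≈ 0.01850
  B=3: 3/255≈0.0118 ≤ 0.04045 → 0.0118/12.92 ≈ 0.00091
  L1 = 0.2126×0.25415 + 0.7152×0.01850 + 0.0722×0.00091 ≈ 0.06733
Color 2 (76,9,92):
  R=76: 76/255≈0.2980 > 0.04045 → ((0.2980+0.055)/1.055)^2.4 ≈ 0.07227
  G=9: 9/255≈0.0353 ≤ 0.04045 → 0.0353/12.92 ≈ 0.00273
  B=92: 92/255≈0.3608 > 0.04045 → ((0.3608+0.055)/1.055)^2.4 ≈ 0.10702
  L2 = 0.2126×0.07227 + 0.7152×0.00273 + 0.0722×0.10702 ≈ 0.02505
Lighter = 0.06733, Darker = 0.02505
Ratio = (L_lighter + 0.05) / (L_darker + 0.05)
Ratio = (0.06733 + 0.05) / (0.02505 + 0.05) = 0.11733 / 0.07505 ≈ 1.5634
Ratio ≈ 1.56:1


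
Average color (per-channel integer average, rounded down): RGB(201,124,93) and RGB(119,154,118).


Midpoint: each channel = ⌊(C₁+C₂)/2⌋
R: ⌊(201+119)/2⌋ = 160
G: ⌊(124+154)/2⌋ = 139
B: ⌊(93+118)/2⌋ = 105
= RGB(160, 139, 105)


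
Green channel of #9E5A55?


Color: #9E5A55
R = 9E = 158
G = 5A = 90
B = 55 = 85
Green = 90


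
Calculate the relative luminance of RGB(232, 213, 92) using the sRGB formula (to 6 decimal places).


Linearize each channel (sRGB transfer function): c = v/255; c_lin = c/12.92 if c ≤ 0.04045, else ((c+0.055)/1.055)^2.4
  R: 232/255 ≈ 0.909804 > 0.04045 → ((0.909804+0.055)/1.055)^2.4 ≈ 0.806952
  G: 213/255 ≈ 0.835294 > 0.04045 → ((0.835294+0.055)/1.055)^2.4 ≈ 0.665387
  B: 92/255 ≈ 0.360784 > 0.04045 → ((0.360784+0.055)/1.055)^2.4 ≈ 0.107023
R_lin = 0.806952, G_lin = 0.665387, B_lin = 0.107023
L = 0.2126×R + 0.7152×G + 0.0722×B
L = 0.2126×0.806952 + 0.7152×0.665387 + 0.0722×0.107023
L ≈ 0.655170


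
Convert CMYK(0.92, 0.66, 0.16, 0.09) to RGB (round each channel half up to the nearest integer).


R = 255 × (1-C) × (1-K) = 255 × 0.08 × 0.91 = 18.564 → 19
G = 255 × (1-M) × (1-K) = 255 × 0.34 × 0.91 = 78.897 → 79
B = 255 × (1-Y) × (1-K) = 255 × 0.84 × 0.91 = 194.922 → 195
= RGB(19, 79, 195)


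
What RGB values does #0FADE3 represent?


0F → 15 (R)
AD → 173 (G)
E3 → 227 (B)
= RGB(15, 173, 227)


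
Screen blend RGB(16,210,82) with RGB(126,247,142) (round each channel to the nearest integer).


Screen: C = 255 - (255-A)×(255-B)/255, rounded to nearest integer
R: 255 - (255-16)×(255-126)/255 = 255 - 30831/255 ≈ 255 - 120.906 = 134.094 → 134
G: 255 - (255-210)×(255-247)/255 = 255 - 360/255 ≈ 255 - 1.412 = 253.588 → 254
B: 255 - (255-82)×(255-142)/255 = 255 - 19549/255 ≈ 255 - 76.663 = 178.337 → 178
= RGB(134, 254, 178)


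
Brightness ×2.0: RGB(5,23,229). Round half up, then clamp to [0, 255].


Multiply each channel by 2.0, round half up, clamp to [0, 255]
R: 5×2.0 = 10
G: 23×2.0 = 46
B: 229×2.0 = 458 → clamp → 255
= RGB(10, 46, 255)


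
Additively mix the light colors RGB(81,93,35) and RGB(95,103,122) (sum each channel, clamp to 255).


Additive: each channel = min(255, C₁+C₂)
R: 81+95 = 176 → 176
G: 93+103 = 196 → 196
B: 35+122 = 157 → 157
= RGB(176, 196, 157)


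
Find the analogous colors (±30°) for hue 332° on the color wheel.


Base hue: 332°
Left analog: (332 - 30) mod 360 = 302°
Right analog: (332 + 30) mod 360 = 2°
Analogous hues = 302° and 2°


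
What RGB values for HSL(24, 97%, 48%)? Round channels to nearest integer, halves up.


H=24°, S=0.97, L=0.48
C = (1-|2L-1|)×S = (1-|-0.04|)×0.97 = 0.9312
H' = H/60 = 24/60 ≈ 0.4000; X = C×(1-|H' mod 2 - 1|) = 0.37248
m = L - C/2 = 0.48 - 0.4656 = 0.0144
Sector ⌊H'⌋ = 0 → (R',G',B') = (0.9312, 0.37248, 0.0)
RGB = ((R'+m)×255, (G'+m)×255, (B'+m)×255) = (241.128, 98.6544, 3.672)
Round half up → RGB(241, 99, 4)


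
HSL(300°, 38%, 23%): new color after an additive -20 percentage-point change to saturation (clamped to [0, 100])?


Original S = 38%
Adjustment = -20 percentage points
New S = 38 + (-20) = 18
Clamp to [0, 100] → 18
= HSL(300°, 18%, 23%)


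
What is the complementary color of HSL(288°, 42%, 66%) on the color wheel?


Complement = opposite side of color wheel = hue + 180°
H' = (288 + 180) mod 360 = 108°
S and L unchanged.
= HSL(108°, 42%, 66%)


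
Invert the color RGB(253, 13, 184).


Invert: (255-R, 255-G, 255-B)
R: 255-253 = 2
G: 255-13 = 242
B: 255-184 = 71
= RGB(2, 242, 71)


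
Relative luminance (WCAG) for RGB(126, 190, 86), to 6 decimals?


Linearize each channel (sRGB transfer function): c = v/255; c_lin = c/12.92 if c ≤ 0.04045, else ((c+0.055)/1.055)^2.4
  R: 126/255 ≈ 0.494118 > 0.04045 → ((0.494118+0.055)/1.055)^2.4 ≈ 0.208637
  G: 190/255 ≈ 0.745098 > 0.04045 → ((0.745098+0.055)/1.055)^2.4 ≈ 0.514918
  B: 86/255 ≈ 0.337255 > 0.04045 → ((0.337255+0.055)/1.055)^2.4 ≈ 0.093059
R_lin = 0.208637, G_lin = 0.514918, B_lin = 0.093059
L = 0.2126×R + 0.7152×G + 0.0722×B
L = 0.2126×0.208637 + 0.7152×0.514918 + 0.0722×0.093059
L ≈ 0.419344


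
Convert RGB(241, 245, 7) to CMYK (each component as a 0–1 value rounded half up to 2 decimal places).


R'=241/255≈0.9451, G'=245/255≈0.9608, B'=7/255≈0.0275
K = 1 - max(R',G',B') = 1 - 245/255 = 10/255 = 0.03921… → 0.04
(1-R'-K)/(1-K) simplifies to (max-R)/max with max = 245:
C = (245-241)/245 = 4/245 = 0.01632… → 0.02
M = (245-245)/245 = 0/245 = 0 → 0.00
Y = (245-7)/245 = 238/245 = 0.97142… → 0.97
= CMYK(0.02, 0.00, 0.97, 0.04)


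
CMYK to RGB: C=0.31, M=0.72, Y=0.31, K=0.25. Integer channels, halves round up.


R = 255 × (1-C) × (1-K) = 255 × 0.69 × 0.75 = 131.9625 → 132
G = 255 × (1-M) × (1-K) = 255 × 0.28 × 0.75 = 53.55 → 54
B = 255 × (1-Y) × (1-K) = 255 × 0.69 × 0.75 = 131.9625 → 132
= RGB(132, 54, 132)


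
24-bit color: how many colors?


Colors = 2^bits = 2^24
= 16,777,216 colors


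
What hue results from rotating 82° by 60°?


New hue = (H + rotation) mod 360
New hue = (82 + 60) mod 360
= 142 mod 360
= 142°


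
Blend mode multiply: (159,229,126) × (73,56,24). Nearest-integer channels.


Multiply: C = A×B/255, rounded to nearest integer
R: 159×73/255 = 11607/255 ≈ 45.518 → 46
G: 229×56/255 = 12824/255 ≈ 50.290 → 50
B: 126×24/255 = 3024/255 ≈ 11.859 → 12
= RGB(46, 50, 12)


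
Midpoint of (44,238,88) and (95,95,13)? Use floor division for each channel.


Midpoint: each channel = ⌊(C₁+C₂)/2⌋
R: ⌊(44+95)/2⌋ = 69
G: ⌊(238+95)/2⌋ = 166
B: ⌊(88+13)/2⌋ = 50
= RGB(69, 166, 50)


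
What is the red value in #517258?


Color: #517258
R = 51 = 81
G = 72 = 114
B = 58 = 88
Red = 81


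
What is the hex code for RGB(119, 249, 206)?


R = 119 → 77 (hex)
G = 249 → F9 (hex)
B = 206 → CE (hex)
Hex = #77F9CE


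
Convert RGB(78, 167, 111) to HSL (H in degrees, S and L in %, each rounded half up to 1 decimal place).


Normalize: R'=78/255≈0.3059, G'=167/255≈0.6549, B'=111/255≈0.4353
Max=167/255, Min=78/255, Δ=Max-Min=89/255
L = (Max+Min)/2 = (167+78)/510 = 245/510 = 0.48039… → L = 48.0%
L ≤ 0.5 → S = Δ/(Max+Min) = 89/(167+78) = 89/245 = 0.36326… → S = 36.3%
(the 1/255 factors cancel in S and H, so raw channel differences can be used)
Max is G' → H = 60 × ((B-R)/Δ + 2) = 60 × ((111-78)/89 + 2)
  33/89 + 2 = 0.3707… + 2 = 2.3707…
  H = 60 × 2.3707… = 142.247…° → H = 142.2°
= HSL(142.2°, 36.3%, 48.0%)


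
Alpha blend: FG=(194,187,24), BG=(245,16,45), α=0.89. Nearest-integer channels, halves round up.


C = α×F + (1-α)×B, with 1-α = 0.11
R: 0.89×194 + 0.11×245 = 172.66 + 26.95 = 199.61 → 200
G: 0.89×187 + 0.11×16 = 166.43 + 1.76 = 168.19 → 168
B: 0.89×24 + 0.11×45 = 21.36 + 4.95 = 26.31 → 26
= RGB(200, 168, 26)


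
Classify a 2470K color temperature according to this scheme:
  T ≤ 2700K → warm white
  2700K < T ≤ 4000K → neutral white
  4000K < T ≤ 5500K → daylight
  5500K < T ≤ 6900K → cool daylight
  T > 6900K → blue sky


Temperature: 2470K
2470K ≤ 2700K → warm white
Classification: warm white


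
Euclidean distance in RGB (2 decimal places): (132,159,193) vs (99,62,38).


d = √[(R₁-R₂)² + (G₁-G₂)² + (B₁-B₂)²]
d = √[(132-99)² + (159-62)² + (193-38)²]
d = √[1089 + 9409 + 24025]
d = √34523
d ≈ 185.80


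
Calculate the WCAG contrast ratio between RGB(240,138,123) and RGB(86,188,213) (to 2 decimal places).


Linearize each sRGB channel c=v/255: c/12.92 if c ≤ 0.04045 else ((c+0.055)/1.055)^2.4
L = 0.2126×R_lin + 0.7152×G_lin + 0.0722×B_lin
Color 1 (240,138,123):
  R=240: 240/255≈0.9412 > 0.04045 → ((0.9412+0.055)/1.055)^2.4 ≈ 0.87137
  G=138: 138/255≈0.5412 > 0.04045 → ((0.5412+0.055)/1.055)^2.4 ≈ 0.25415
  B=123: 123/255≈0.4824 > 0.04045 → ((0.4824+0.055)/1.055)^2.4 ≈ 0.19807
  L1 = 0.2126×0.87137 + 0.7152×0.25415 + 0.0722×0.19807 ≈ 0.38132
Color 2 (86,188,213):
  R=86: 86/255≈0.3373 > 0.04045 → ((0.3373+0.055)/1.055)^2.4 ≈ 0.09306
  G=188: 188/255≈0.7373 > 0.04045 → ((0.7373+0.055)/1.055)^2.4 ≈ 0.50289
  B=213: 213/255≈0.8353 > 0.04045 → ((0.8353+0.055)/1.055)^2.4 ≈ 0.66539
  L2 = 0.2126×0.09306 + 0.7152×0.50289 + 0.0722×0.66539 ≈ 0.42749
Lighter = 0.42749, Darker = 0.38132
Ratio = (L_lighter + 0.05) / (L_darker + 0.05)
Ratio = (0.42749 + 0.05) / (0.38132 + 0.05) = 0.47749 / 0.43132 ≈ 1.1070
Ratio ≈ 1.11:1


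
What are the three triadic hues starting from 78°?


Triadic: equally spaced at 120° intervals
H1 = 78°
H2 = (78 + 120) mod 360 = 198°
H3 = (78 + 240) mod 360 = 318°
Triadic = 78°, 198°, 318°


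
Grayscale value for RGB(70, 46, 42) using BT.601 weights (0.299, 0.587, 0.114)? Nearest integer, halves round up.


Gray = 0.299×R + 0.587×G + 0.114×B
Gray = 0.299×70 + 0.587×46 + 0.114×42
Gray = 20.930 + 27.002 + 4.788
Gray = 52.720 → round half up → 53
Gray = 53


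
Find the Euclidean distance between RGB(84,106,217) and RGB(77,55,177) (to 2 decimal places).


d = √[(R₁-R₂)² + (G₁-G₂)² + (B₁-B₂)²]
d = √[(84-77)² + (106-55)² + (217-177)²]
d = √[49 + 2601 + 1600]
d = √4250
d ≈ 65.19


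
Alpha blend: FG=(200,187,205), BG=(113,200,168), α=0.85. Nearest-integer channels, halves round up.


C = α×F + (1-α)×B, with 1-α = 0.15
R: 0.85×200 + 0.15×113 = 170.00 + 16.95 = 186.95 → 187
G: 0.85×187 + 0.15×200 = 158.95 + 30.00 = 188.95 → 189
B: 0.85×205 + 0.15×168 = 174.25 + 25.20 = 199.45 → 199
= RGB(187, 189, 199)


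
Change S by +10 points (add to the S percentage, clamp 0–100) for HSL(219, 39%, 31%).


Original S = 39%
Adjustment = +10 percentage points
New S = 39 + (10) = 49
Clamp to [0, 100] → 49
= HSL(219°, 49%, 31%)


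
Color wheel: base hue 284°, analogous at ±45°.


Base hue: 284°
Left analog: (284 - 45) mod 360 = 239°
Right analog: (284 + 45) mod 360 = 329°
Analogous hues = 239° and 329°


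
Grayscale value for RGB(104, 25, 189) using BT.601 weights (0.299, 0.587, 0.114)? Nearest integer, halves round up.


Gray = 0.299×R + 0.587×G + 0.114×B
Gray = 0.299×104 + 0.587×25 + 0.114×189
Gray = 31.096 + 14.675 + 21.546
Gray = 67.317 → round half up → 67
Gray = 67


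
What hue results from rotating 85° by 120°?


New hue = (H + rotation) mod 360
New hue = (85 + 120) mod 360
= 205 mod 360
= 205°


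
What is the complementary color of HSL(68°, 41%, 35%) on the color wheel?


Complement = opposite side of color wheel = hue + 180°
H' = (68 + 180) mod 360 = 248°
S and L unchanged.
= HSL(248°, 41%, 35%)


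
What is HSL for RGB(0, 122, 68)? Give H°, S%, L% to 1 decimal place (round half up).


Normalize: R'=0/255≈0.0000, G'=122/255≈0.4784, B'=68/255≈0.2667
Max=122/255, Min=0/255, Δ=Max-Min=122/255
L = (Max+Min)/2 = (122+0)/510 = 122/510 = 0.23921… → L = 23.9%
L ≤ 0.5 → S = Δ/(Max+Min) = 122/(122+0) = 122/122 = 1 → S = 100.0%
(the 1/255 factors cancel in S and H, so raw channel differences can be used)
Max is G' → H = 60 × ((B-R)/Δ + 2) = 60 × ((68-0)/122 + 2)
  68/122 + 2 = 0.5573… + 2 = 2.5573…
  H = 60 × 2.5573… = 153.442…° → H = 153.4°
= HSL(153.4°, 100.0%, 23.9%)


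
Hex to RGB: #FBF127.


FB → 251 (R)
F1 → 241 (G)
27 → 39 (B)
= RGB(251, 241, 39)


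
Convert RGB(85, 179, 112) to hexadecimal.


R = 85 → 55 (hex)
G = 179 → B3 (hex)
B = 112 → 70 (hex)
Hex = #55B370


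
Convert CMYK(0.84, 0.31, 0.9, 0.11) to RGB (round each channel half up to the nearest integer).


R = 255 × (1-C) × (1-K) = 255 × 0.16 × 0.89 = 36.312 → 36
G = 255 × (1-M) × (1-K) = 255 × 0.69 × 0.89 = 156.5955 → 157
B = 255 × (1-Y) × (1-K) = 255 × 0.10 × 0.89 = 22.695 → 23
= RGB(36, 157, 23)


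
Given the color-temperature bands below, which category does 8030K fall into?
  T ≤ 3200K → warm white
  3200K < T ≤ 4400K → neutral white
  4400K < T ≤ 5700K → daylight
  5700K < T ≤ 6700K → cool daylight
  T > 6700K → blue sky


Temperature: 8030K
8030K > 6700K → blue sky
Classification: blue sky


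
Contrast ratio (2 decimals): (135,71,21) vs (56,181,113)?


Linearize each sRGB channel c=v/255: c/12.92 if c ≤ 0.04045 else ((c+0.055)/1.055)^2.4
L = 0.2126×R_lin + 0.7152×G_lin + 0.0722×B_lin
Color 1 (135,71,21):
  R=135: 135/255≈0.5294 > 0.04045 → ((0.5294+0.055)/1.055)^2.4 ≈ 0.24228
  G=71: 71/255≈0.2784 > 0.04045 → ((0.2784+0.055)/1.055)^2.4 ≈ 0.06301
  B=21: 21/255≈0.0824 > 0.04045 → ((0.0824+0.055)/1.055)^2.4 ≈ 0.00750
  L1 = 0.2126×0.24228 + 0.7152×0.06301 + 0.0722×0.00750 ≈ 0.09712
Color 2 (56,181,113):
  R=56: 56/255≈0.2196 > 0.04045 → ((0.2196+0.055)/1.055)^2.4 ≈ 0.03955
  G=181: 181/255≈0.7098 > 0.04045 → ((0.7098+0.055)/1.055)^2.4 ≈ 0.46208
  B=113: 113/255≈0.4431 > 0.04045 → ((0.4431+0.055)/1.055)^2.4 ≈ 0.16513
  L2 = 0.2126×0.03955 + 0.7152×0.46208 + 0.0722×0.16513 ≈ 0.35081
Lighter = 0.35081, Darker = 0.09712
Ratio = (L_lighter + 0.05) / (L_darker + 0.05)
Ratio = (0.35081 + 0.05) / (0.09712 + 0.05) = 0.40081 / 0.14712 ≈ 2.7244
Ratio ≈ 2.72:1


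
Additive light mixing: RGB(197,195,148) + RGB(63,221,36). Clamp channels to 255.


Additive: each channel = min(255, C₁+C₂)
R: 197+63 = 260 → 255
G: 195+221 = 416 → 255
B: 148+36 = 184 → 184
= RGB(255, 255, 184)


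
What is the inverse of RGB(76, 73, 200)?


Invert: (255-R, 255-G, 255-B)
R: 255-76 = 179
G: 255-73 = 182
B: 255-200 = 55
= RGB(179, 182, 55)


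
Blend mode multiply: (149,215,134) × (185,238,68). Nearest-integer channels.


Multiply: C = A×B/255, rounded to nearest integer
R: 149×185/255 = 27565/255 ≈ 108.098 → 108
G: 215×238/255 = 51170/255 ≈ 200.667 → 201
B: 134×68/255 = 9112/255 ≈ 35.733 → 36
= RGB(108, 201, 36)


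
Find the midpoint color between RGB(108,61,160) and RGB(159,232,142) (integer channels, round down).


Midpoint: each channel = ⌊(C₁+C₂)/2⌋
R: ⌊(108+159)/2⌋ = 133
G: ⌊(61+232)/2⌋ = 146
B: ⌊(160+142)/2⌋ = 151
= RGB(133, 146, 151)


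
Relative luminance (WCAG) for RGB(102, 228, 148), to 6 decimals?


Linearize each channel (sRGB transfer function): c = v/255; c_lin = c/12.92 if c ≤ 0.04045, else ((c+0.055)/1.055)^2.4
  R: 102/255 ≈ 0.400000 > 0.04045 → ((0.400000+0.055)/1.055)^2.4 ≈ 0.132868
  G: 228/255 ≈ 0.894118 > 0.04045 → ((0.894118+0.055)/1.055)^2.4 ≈ 0.775822
  B: 148/255 ≈ 0.580392 > 0.04045 → ((0.580392+0.055)/1.055)^2.4 ≈ 0.296138
R_lin = 0.132868, G_lin = 0.775822, B_lin = 0.296138
L = 0.2126×R + 0.7152×G + 0.0722×B
L = 0.2126×0.132868 + 0.7152×0.775822 + 0.0722×0.296138
L ≈ 0.604497


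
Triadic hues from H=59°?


Triadic: equally spaced at 120° intervals
H1 = 59°
H2 = (59 + 120) mod 360 = 179°
H3 = (59 + 240) mod 360 = 299°
Triadic = 59°, 179°, 299°


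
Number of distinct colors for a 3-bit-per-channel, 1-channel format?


Total bits = 3 bits/channel × 1 channels = 3 bits
Distinct colors = 2^3
= 8 colors


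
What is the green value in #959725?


Color: #959725
R = 95 = 149
G = 97 = 151
B = 25 = 37
Green = 151


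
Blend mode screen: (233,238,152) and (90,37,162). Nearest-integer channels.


Screen: C = 255 - (255-A)×(255-B)/255, rounded to nearest integer
R: 255 - (255-233)×(255-90)/255 = 255 - 3630/255 ≈ 255 - 14.235 = 240.765 → 241
G: 255 - (255-238)×(255-37)/255 = 255 - 3706/255 ≈ 255 - 14.533 = 240.467 → 240
B: 255 - (255-152)×(255-162)/255 = 255 - 9579/255 ≈ 255 - 37.565 = 217.435 → 217
= RGB(241, 240, 217)


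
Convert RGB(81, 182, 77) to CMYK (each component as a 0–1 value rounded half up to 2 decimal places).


R'=81/255≈0.3176, G'=182/255≈0.7137, B'=77/255≈0.3020
K = 1 - max(R',G',B') = 1 - 182/255 = 73/255 = 0.28627… → 0.29
(1-R'-K)/(1-K) simplifies to (max-R)/max with max = 182:
C = (182-81)/182 = 101/182 = 0.55494… → 0.55
M = (182-182)/182 = 0/182 = 0 → 0.00
Y = (182-77)/182 = 105/182 = 0.57692… → 0.58
= CMYK(0.55, 0.00, 0.58, 0.29)


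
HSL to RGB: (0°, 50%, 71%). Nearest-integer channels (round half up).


H=0°, S=0.50, L=0.71
C = (1-|2L-1|)×S = (1-|0.42|)×0.50 = 0.29
H' = H/60 = 0/60 ≈ 0.0000; X = C×(1-|H' mod 2 - 1|) = 0.0
m = L - C/2 = 0.71 - 0.145 = 0.565
Sector ⌊H'⌋ = 0 → (R',G',B') = (0.29, 0.0, 0.0)
RGB = ((R'+m)×255, (G'+m)×255, (B'+m)×255) = (218.025, 144.075, 144.075)
Round half up → RGB(218, 144, 144)


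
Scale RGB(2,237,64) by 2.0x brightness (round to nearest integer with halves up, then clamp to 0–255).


Multiply each channel by 2.0, round half up, clamp to [0, 255]
R: 2×2.0 = 4
G: 237×2.0 = 474 → clamp → 255
B: 64×2.0 = 128
= RGB(4, 255, 128)


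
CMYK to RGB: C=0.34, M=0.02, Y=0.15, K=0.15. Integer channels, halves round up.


R = 255 × (1-C) × (1-K) = 255 × 0.66 × 0.85 = 143.055 → 143
G = 255 × (1-M) × (1-K) = 255 × 0.98 × 0.85 = 212.415 → 212
B = 255 × (1-Y) × (1-K) = 255 × 0.85 × 0.85 = 184.2375 → 184
= RGB(143, 212, 184)


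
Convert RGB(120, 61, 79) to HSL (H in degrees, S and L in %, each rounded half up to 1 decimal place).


Normalize: R'=120/255≈0.4706, G'=61/255≈0.2392, B'=79/255≈0.3098
Max=120/255, Min=61/255, Δ=Max-Min=59/255
L = (Max+Min)/2 = (120+61)/510 = 181/510 = 0.35490… → L = 35.5%
L ≤ 0.5 → S = Δ/(Max+Min) = 59/(120+61) = 59/181 = 0.32596… → S = 32.6%
(the 1/255 factors cancel in S and H, so raw channel differences can be used)
Max is R' → H = 60 × (((G-B)/Δ) mod 6) = 60 × (((61-79)/59) mod 6)
  (-18)/59 = -0.3050…; negative, so add 6 → 5.6949…
  H = 60 × 5.6949… = 341.694…° → H = 341.7°
= HSL(341.7°, 32.6%, 35.5%)


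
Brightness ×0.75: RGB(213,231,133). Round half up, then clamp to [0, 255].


Multiply each channel by 0.75, round half up, clamp to [0, 255]
R: 213×0.75 = 159.75 → round → 160
G: 231×0.75 = 173.25 → round → 173
B: 133×0.75 = 99.75 → round → 100
= RGB(160, 173, 100)


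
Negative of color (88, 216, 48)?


Invert: (255-R, 255-G, 255-B)
R: 255-88 = 167
G: 255-216 = 39
B: 255-48 = 207
= RGB(167, 39, 207)


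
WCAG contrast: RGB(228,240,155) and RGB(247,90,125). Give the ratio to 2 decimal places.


Linearize each sRGB channel c=v/255: c/12.92 if c ≤ 0.04045 else ((c+0.055)/1.055)^2.4
L = 0.2126×R_lin + 0.7152×G_lin + 0.0722×B_lin
Color 1 (228,240,155):
  R=228: 228/255≈0.8941 > 0.04045 → ((0.8941+0.055)/1.055)^2.4 ≈ 0.77582
  G=240: 240/255≈0.9412 > 0.04045 → ((0.9412+0.055)/1.055)^2.4 ≈ 0.87137
  B=155: 155/255≈0.6078 > 0.04045 → ((0.6078+0.055)/1.055)^2.4 ≈ 0.32778
  L1 = 0.2126×0.77582 + 0.7152×0.87137 + 0.0722×0.32778 ≈ 0.81181
Color 2 (247,90,125):
  R=247: 247/255≈0.9686 > 0.04045 → ((0.9686+0.055)/1.055)^2.4 ≈ 0.93011
  G=90: 90/255≈0.3529 > 0.04045 → ((0.3529+0.055)/1.055)^2.4 ≈ 0.10224
  B=125: 125/255≈0.4902 > 0.04045 → ((0.4902+0.055)/1.055)^2.4 ≈ 0.20508
  L2 = 0.2126×0.93011 + 0.7152×0.10224 + 0.0722×0.20508 ≈ 0.28567
Lighter = 0.81181, Darker = 0.28567
Ratio = (L_lighter + 0.05) / (L_darker + 0.05)
Ratio = (0.81181 + 0.05) / (0.28567 + 0.05) = 0.86181 / 0.33567 ≈ 2.5674
Ratio ≈ 2.57:1
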